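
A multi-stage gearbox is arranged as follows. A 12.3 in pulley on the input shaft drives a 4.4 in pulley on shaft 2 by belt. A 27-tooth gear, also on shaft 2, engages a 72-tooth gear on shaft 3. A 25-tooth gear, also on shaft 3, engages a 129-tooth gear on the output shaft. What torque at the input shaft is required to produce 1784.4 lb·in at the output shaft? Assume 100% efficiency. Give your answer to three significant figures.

363 lb·in

Overall ratio R = 0.35772 × 2.6667 × 5.16 = 4.9223.
Input torque = output torque / R = 1784.4 / 4.9223 = 362.52 lb·in.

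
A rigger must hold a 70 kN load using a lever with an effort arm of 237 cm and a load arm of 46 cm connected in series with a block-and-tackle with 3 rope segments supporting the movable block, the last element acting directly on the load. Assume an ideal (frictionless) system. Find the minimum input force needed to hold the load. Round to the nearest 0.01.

Lever MA = effort arm / load arm = 237/46 = 5.1522.
Block-and-tackle MA = number of supporting rope parts = 3.
Combined ideal MA = 5.1522 × 3 = 15.457.
Effort = load / MA = 70 / 15.457 = 4.5288 kN.

4.53 kN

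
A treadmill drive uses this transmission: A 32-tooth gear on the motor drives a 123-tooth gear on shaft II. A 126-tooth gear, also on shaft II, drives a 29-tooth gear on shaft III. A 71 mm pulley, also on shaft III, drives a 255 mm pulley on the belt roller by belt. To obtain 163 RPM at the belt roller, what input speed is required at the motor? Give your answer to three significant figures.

518 RPM

Overall ratio R = 3.8438 × 0.23016 × 3.5915 = 3.1773.
Required input speed = output speed × R = 163 × 3.1773 = 517.91 RPM.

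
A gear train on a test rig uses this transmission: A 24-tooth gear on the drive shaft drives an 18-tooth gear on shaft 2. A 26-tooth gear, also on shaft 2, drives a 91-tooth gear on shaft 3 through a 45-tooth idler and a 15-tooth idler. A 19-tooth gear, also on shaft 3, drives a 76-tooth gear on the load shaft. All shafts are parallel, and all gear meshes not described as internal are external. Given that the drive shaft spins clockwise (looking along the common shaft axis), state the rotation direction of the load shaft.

counterclockwise

the drive shaft → shaft 2: external mesh, 1 reversal → CCW.
shaft 2 → shaft 3: driver → idler → idler → driven is 3 external meshes, 3 reversals → CW.
shaft 3 → the load shaft: external mesh, 1 reversal → CCW.
5 reversals in total — an odd number — so the load shaft turns opposite to the drive shaft.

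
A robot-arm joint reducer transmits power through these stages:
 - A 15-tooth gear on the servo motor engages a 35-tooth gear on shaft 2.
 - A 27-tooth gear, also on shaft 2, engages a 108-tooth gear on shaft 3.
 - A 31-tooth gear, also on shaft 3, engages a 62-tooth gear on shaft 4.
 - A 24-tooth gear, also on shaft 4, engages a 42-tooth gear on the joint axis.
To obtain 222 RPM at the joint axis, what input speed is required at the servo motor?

7252 RPM

Overall ratio R = 2.3333 × 4 × 2 × 1.75 = 32.667.
Required input speed = output speed × R = 222 × 32.667 = 7252 RPM.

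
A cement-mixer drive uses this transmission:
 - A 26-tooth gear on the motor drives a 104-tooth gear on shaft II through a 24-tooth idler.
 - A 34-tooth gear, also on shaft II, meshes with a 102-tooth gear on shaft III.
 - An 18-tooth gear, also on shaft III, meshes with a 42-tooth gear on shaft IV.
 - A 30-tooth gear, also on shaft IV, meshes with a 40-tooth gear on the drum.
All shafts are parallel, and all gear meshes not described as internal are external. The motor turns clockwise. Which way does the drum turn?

counterclockwise

the motor → shaft II: driver → idler → driven is 2 external meshes, 2 reversals → CW.
shaft II → shaft III: external mesh, 1 reversal → CCW.
shaft III → shaft IV: external mesh, 1 reversal → CW.
shaft IV → the drum: external mesh, 1 reversal → CCW.
5 reversals in total — an odd number — so the drum turns opposite to the motor.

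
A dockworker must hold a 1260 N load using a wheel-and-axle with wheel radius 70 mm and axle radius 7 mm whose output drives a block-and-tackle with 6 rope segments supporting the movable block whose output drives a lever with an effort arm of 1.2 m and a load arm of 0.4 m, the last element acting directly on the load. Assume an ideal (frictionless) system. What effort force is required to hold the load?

7 N

Wheel-and-axle MA = R/r = 70/7 = 10.
Block-and-tackle MA = number of supporting rope parts = 6.
Lever MA = effort arm / load arm = 1.2/0.4 = 3.
Combined ideal MA = 10 × 6 × 3 = 180.
Effort = load / MA = 1260 / 180 = 7 N.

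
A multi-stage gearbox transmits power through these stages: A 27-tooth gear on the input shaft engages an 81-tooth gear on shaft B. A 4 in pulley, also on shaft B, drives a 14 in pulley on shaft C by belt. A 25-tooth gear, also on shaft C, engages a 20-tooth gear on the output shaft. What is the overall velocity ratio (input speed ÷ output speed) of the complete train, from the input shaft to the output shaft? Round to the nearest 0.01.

8.40

Each stage contributes driven/driver: gear mesh 81/27 = 3, belt 14/4 = 3.5, gear mesh 20/25 = 0.8.
Overall: 3 × 3.5 × 0.8 = 8.4.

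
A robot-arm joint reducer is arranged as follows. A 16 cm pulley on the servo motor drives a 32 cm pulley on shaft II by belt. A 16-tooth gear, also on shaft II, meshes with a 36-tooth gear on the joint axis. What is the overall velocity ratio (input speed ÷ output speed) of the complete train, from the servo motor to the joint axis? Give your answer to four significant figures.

4.500

Each stage contributes driven/driver: belt 32/16 = 2, gear mesh 36/16 = 2.25.
Overall: 2 × 2.25 = 4.5.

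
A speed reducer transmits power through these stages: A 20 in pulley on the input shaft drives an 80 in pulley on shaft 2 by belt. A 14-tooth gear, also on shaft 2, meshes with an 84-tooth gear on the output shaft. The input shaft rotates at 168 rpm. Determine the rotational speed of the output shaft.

Belt: ratio = 80/20 = 4, so shaft 2 turns at 168 / 4 = 42 rpm.
Gear mesh: ratio = 84/14 = 6, so the output shaft turns at 42 / 6 = 7 rpm.

7 rpm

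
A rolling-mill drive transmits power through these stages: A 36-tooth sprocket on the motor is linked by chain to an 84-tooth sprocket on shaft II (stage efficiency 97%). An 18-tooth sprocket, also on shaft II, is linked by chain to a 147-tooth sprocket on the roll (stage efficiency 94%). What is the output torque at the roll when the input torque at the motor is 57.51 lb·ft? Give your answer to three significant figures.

chain 84/36 = 2.3333 → τ = 57.51·2.3333·0.97 = 130.16 lb·ft
chain 147/18 = 8.1667 → τ = 130.16·8.1667·0.94 = 999.23 lb·ft

999 lb·ft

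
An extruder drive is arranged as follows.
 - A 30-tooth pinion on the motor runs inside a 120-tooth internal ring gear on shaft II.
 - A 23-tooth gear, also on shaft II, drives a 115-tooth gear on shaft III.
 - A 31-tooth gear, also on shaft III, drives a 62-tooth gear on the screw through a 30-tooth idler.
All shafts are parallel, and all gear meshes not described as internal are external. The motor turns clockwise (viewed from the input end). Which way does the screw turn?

the motor → shaft II: internal mesh, same direction → CW.
shaft II → shaft III: external mesh, 1 reversal → CCW.
shaft III → the screw: driver → idler → driven is 2 external meshes, 2 reversals → CCW.
3 reversals in total — an odd number — so the screw turns opposite to the motor.

counterclockwise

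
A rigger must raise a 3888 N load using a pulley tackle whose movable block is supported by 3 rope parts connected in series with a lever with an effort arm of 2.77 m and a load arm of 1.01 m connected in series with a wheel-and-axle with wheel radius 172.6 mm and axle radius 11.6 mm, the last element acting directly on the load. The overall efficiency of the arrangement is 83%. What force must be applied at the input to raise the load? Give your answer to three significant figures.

38.3 N

Block-and-tackle MA = number of supporting rope parts = 3.
Lever MA = effort arm / load arm = 2.77/1.01 = 2.7426.
Wheel-and-axle MA = R/r = 172.6/11.6 = 14.879.
Combined ideal MA = 3 × 2.7426 × 14.879 = 122.42.
Actual MA = 122.42 × 0.83 = 101.61.
Effort = load / actual MA = 3888 / 101.61 = 38.264 N.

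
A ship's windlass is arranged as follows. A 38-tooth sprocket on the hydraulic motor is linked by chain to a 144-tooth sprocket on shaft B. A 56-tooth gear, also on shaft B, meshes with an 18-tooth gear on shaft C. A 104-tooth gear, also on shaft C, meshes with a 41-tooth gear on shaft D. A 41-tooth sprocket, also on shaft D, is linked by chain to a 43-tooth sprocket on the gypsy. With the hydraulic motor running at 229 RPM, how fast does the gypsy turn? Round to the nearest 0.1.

Chain: ratio = 144/38 = 3.7895, so shaft B turns at 229 / 3.7895 = 60.431 RPM.
Gear mesh: ratio = 18/56 = 0.32143, so shaft C turns at 60.431 / 0.32143 = 188.01 RPM.
Gear mesh: ratio = 41/104 = 0.39423, so shaft D turns at 188.01 / 0.39423 = 476.89 RPM.
Chain: ratio = 43/41 = 1.0488, so the gypsy turns at 476.89 / 1.0488 = 454.71 RPM.

454.7 RPM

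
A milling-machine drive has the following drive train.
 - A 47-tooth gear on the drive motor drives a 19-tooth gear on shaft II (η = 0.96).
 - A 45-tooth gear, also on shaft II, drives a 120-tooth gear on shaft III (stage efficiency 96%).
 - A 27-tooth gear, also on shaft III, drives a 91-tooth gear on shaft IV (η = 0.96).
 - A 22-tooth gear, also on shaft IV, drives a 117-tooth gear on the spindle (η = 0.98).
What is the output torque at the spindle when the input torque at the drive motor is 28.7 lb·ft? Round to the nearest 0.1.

After the gear mesh (19/47): 28.7 × 0.40426 × 0.96 = 11.138 lb·ft
After the gear mesh (120/45): 11.138 × 2.6667 × 0.96 = 28.513 lb·ft
After the gear mesh (91/27): 28.513 × 3.3704 × 0.96 = 92.257 lb·ft
After the gear mesh (117/22): 92.257 × 5.3182 × 0.98 = 480.82 lb·ft

480.8 lb·ft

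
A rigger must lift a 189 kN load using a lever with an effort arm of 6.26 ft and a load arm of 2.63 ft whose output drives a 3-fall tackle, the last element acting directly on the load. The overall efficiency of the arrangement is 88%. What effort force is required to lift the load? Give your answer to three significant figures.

30.1 kN

Lever MA = effort arm / load arm = 6.26/2.63 = 2.3802.
Block-and-tackle MA = number of supporting rope parts = 3.
Combined ideal MA = 2.3802 × 3 = 7.1407.
Actual MA = 7.1407 × 0.88 = 6.2838.
Effort = load / actual MA = 189 / 6.2838 = 30.077 kN.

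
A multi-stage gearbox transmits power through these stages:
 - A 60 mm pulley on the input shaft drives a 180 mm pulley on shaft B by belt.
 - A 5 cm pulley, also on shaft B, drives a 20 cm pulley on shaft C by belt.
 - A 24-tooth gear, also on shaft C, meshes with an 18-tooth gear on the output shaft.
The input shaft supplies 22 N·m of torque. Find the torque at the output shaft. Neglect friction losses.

198 N·m

Belt: ratio = 180/60 = 3; torque at shaft B = 22 × 3 = 66 N·m.
Belt: ratio = 20/5 = 4; torque at shaft C = 66 × 4 = 264 N·m.
Gear mesh: ratio = 18/24 = 0.75; torque at the output shaft = 264 × 0.75 = 198 N·m.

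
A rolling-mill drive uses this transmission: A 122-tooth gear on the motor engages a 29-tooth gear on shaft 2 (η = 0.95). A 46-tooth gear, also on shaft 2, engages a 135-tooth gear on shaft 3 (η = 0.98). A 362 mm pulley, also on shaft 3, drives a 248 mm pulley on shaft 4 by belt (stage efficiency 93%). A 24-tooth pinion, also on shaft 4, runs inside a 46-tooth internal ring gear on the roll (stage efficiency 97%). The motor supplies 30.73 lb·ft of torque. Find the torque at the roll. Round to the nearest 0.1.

After the gear mesh (29/122): 30.73 × 0.2377 × 0.95 = 6.9394 lb·ft
After the gear mesh (135/46): 6.9394 × 2.9348 × 0.98 = 19.958 lb·ft
After the belt (248/362): 19.958 × 0.68508 × 0.93 = 12.716 lb·ft
After the internal gear (46/24): 12.716 × 1.9167 × 0.97 = 23.641 lb·ft

23.6 lb·ft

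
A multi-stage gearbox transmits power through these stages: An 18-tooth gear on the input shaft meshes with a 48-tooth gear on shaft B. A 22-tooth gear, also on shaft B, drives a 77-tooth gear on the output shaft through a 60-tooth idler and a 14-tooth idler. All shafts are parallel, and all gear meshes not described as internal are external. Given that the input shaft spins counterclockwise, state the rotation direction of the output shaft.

the input shaft → shaft B: external mesh, 1 reversal → CW.
shaft B → the output shaft: driver → idler → idler → driven is 3 external meshes, 3 reversals → CCW.
4 reversals in total — an even number — so the output shaft turns the same way as the input shaft.

counterclockwise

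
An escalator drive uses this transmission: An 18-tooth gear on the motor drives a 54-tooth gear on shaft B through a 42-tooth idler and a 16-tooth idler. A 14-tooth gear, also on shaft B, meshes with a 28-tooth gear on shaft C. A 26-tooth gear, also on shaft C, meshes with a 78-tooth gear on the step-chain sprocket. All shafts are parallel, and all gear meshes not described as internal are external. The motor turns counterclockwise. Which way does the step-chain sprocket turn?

the motor → shaft B: driver → idler → idler → driven is 3 external meshes, 3 reversals → CW.
shaft B → shaft C: external mesh, 1 reversal → CCW.
shaft C → the step-chain sprocket: external mesh, 1 reversal → CW.
5 reversals in total — an odd number — so the step-chain sprocket turns opposite to the motor.

clockwise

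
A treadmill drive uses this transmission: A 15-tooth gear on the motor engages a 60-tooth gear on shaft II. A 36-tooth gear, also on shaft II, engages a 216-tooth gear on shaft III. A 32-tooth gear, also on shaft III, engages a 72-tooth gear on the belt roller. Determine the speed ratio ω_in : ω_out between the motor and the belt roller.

Each stage contributes driven/driver: gear mesh 60/15 = 4, gear mesh 216/36 = 6, gear mesh 72/32 = 2.25.
Overall: 4 × 6 × 2.25 = 54.

54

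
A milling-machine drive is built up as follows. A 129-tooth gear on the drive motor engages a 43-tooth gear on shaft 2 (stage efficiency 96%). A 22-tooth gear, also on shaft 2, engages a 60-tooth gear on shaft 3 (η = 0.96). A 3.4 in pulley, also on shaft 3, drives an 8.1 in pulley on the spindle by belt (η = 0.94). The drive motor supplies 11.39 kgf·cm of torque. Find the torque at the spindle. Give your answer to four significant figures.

gear mesh 43/129 = 0.33333 → τ = 11.39·0.33333·0.96 = 3.6448 kgf·cm
gear mesh 60/22 = 2.7273 → τ = 3.6448·2.7273·0.96 = 9.5427 kgf·cm
belt 8.1/3.4 = 2.3824 → τ = 9.5427·2.3824·0.94 = 21.37 kgf·cm

21.37 kgf·cm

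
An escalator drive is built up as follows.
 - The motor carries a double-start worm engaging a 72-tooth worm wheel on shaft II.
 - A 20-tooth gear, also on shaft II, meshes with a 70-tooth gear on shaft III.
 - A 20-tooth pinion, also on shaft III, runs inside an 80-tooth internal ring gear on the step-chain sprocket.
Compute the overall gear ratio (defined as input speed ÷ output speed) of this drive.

504

Each stage contributes driven/driver: worm 72/2 = 36, gear mesh 70/20 = 3.5, internal gear 80/20 = 4.
Overall: 36 × 3.5 × 4 = 504.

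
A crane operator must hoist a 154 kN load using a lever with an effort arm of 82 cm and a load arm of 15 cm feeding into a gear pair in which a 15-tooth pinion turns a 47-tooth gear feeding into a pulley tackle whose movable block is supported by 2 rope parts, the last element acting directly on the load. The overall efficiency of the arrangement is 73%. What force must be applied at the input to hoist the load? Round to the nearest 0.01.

Lever MA = effort arm / load arm = 82/15 = 5.4667.
Gear pair MA = 47/15 = 3.1333.
Block-and-tackle MA = number of supporting rope parts = 2.
Combined ideal MA = 5.4667 × 3.1333 × 2 = 34.258.
Actual MA = 34.258 × 0.73 = 25.008.
Effort = load / actual MA = 154 / 25.008 = 6.158 kN.

6.16 kN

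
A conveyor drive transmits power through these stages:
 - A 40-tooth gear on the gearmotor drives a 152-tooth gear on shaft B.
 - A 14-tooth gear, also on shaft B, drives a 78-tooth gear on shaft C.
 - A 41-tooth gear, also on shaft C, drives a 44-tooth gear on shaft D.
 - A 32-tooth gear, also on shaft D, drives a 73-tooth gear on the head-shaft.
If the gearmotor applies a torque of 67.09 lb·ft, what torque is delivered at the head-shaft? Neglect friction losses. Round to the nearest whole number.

After the gear mesh (152/40): 67.09 × 3.8 = 254.94 lb·ft
After the gear mesh (78/14): 254.94 × 5.5714 = 1420.4 lb·ft
After the gear mesh (44/41): 1420.4 × 1.0732 = 1524.3 lb·ft
After the gear mesh (73/32): 1524.3 × 2.2812 = 3477.4 lb·ft

3477 lb·ft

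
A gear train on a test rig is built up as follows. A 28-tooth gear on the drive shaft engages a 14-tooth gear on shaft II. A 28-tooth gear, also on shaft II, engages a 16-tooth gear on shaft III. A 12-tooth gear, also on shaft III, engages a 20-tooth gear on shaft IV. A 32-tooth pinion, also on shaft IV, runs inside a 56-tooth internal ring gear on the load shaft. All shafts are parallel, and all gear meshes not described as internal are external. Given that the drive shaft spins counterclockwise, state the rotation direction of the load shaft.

clockwise

the drive shaft → shaft II: external mesh, 1 reversal → CW.
shaft II → shaft III: external mesh, 1 reversal → CCW.
shaft III → shaft IV: external mesh, 1 reversal → CW.
shaft IV → the load shaft: internal mesh, same direction → CW.
3 reversals in total — an odd number — so the load shaft turns opposite to the drive shaft.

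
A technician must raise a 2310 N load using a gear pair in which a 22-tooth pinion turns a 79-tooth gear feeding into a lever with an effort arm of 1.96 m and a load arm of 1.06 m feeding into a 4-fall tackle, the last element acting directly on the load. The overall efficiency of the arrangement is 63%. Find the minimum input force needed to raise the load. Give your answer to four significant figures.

Gear pair MA = 79/22 = 3.5909.
Lever MA = effort arm / load arm = 1.96/1.06 = 1.8491.
Block-and-tackle MA = number of supporting rope parts = 4.
Combined ideal MA = 3.5909 × 1.8491 × 4 = 26.559.
Actual MA = 26.559 × 0.63 = 16.732.
Effort = load / actual MA = 2310 / 16.732 = 138.06 N.

138.1 N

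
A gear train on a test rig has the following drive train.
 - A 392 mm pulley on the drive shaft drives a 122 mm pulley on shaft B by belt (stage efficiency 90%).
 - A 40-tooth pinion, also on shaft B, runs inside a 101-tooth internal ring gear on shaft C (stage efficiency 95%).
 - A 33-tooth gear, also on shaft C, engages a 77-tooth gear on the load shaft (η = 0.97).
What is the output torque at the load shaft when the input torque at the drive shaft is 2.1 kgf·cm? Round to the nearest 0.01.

belt 122/392 = 0.31122 → τ = 2.1·0.31122·0.90 = 0.58821 kgf·cm
internal gear 101/40 = 2.525 → τ = 0.58821·2.525·0.95 = 1.411 kgf·cm
gear mesh 77/33 = 2.3333 → τ = 1.411·2.3333·0.97 = 3.1935 kgf·cm

3.19 kgf·cm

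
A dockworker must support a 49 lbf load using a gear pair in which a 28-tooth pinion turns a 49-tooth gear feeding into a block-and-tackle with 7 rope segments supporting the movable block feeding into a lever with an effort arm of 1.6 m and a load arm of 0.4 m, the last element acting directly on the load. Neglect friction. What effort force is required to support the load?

1 lbf

Gear pair MA = 49/28 = 1.75.
Block-and-tackle MA = number of supporting rope parts = 7.
Lever MA = effort arm / load arm = 1.6/0.4 = 4.
Combined ideal MA = 1.75 × 7 × 4 = 49.
Effort = load / MA = 49 / 49 = 1 lbf.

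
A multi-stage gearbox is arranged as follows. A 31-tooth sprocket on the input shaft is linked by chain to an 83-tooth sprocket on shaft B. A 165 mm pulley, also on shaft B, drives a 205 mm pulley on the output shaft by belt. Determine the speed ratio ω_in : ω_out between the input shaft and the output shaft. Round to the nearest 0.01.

3.33

Each stage contributes driven/driver: chain 83/31 = 2.6774, belt 205/165 = 1.2424.
Overall: 2.6774 × 1.2424 = 3.3265.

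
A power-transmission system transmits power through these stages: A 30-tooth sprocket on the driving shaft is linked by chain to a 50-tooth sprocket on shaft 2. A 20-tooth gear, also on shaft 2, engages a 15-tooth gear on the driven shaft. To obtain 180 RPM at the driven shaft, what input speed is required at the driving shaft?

Overall ratio R = 1.6667 × 0.75 = 1.25.
Required input speed = output speed × R = 180 × 1.25 = 225 RPM.

225 RPM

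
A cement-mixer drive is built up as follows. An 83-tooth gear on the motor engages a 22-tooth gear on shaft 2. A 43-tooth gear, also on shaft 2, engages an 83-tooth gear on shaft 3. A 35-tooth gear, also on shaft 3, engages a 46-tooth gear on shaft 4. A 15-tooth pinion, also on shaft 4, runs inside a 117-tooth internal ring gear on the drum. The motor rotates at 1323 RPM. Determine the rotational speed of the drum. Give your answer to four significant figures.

Gear mesh: ratio = 22/83 = 0.26506, so shaft 2 turns at 1323 / 0.26506 = 4991.3 RPM.
Gear mesh: ratio = 83/43 = 1.9302, so shaft 3 turns at 4991.3 / 1.9302 = 2585.9 RPM.
Gear mesh: ratio = 46/35 = 1.3143, so shaft 4 turns at 2585.9 / 1.3143 = 1967.5 RPM.
Internal gear: ratio = 117/15 = 7.8, so the drum turns at 1967.5 / 7.8 = 252.24 RPM.

252.2 RPM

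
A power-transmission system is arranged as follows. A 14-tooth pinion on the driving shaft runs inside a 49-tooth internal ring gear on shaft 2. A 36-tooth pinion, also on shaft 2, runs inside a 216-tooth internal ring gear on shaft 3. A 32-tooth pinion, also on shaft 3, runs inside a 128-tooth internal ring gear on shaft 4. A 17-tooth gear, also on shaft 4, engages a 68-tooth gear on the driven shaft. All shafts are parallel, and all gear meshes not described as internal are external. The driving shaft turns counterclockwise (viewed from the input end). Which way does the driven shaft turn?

the driving shaft → shaft 2: internal mesh, same direction → CCW.
shaft 2 → shaft 3: internal mesh, same direction → CCW.
shaft 3 → shaft 4: internal mesh, same direction → CCW.
shaft 4 → the driven shaft: external mesh, 1 reversal → CW.
1 reversal in total — an odd number — so the driven shaft turns opposite to the driving shaft.

clockwise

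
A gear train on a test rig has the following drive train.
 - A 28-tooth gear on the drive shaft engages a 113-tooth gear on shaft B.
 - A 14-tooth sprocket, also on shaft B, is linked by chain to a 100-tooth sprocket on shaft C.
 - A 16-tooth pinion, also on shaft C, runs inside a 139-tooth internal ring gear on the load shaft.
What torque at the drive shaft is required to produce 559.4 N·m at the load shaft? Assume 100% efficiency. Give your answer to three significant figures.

2.23 N·m

Overall ratio R = 4.0357 × 7.1429 × 8.6875 = 250.43.
Input torque = output torque / R = 559.4 / 250.43 = 2.2338 N·m.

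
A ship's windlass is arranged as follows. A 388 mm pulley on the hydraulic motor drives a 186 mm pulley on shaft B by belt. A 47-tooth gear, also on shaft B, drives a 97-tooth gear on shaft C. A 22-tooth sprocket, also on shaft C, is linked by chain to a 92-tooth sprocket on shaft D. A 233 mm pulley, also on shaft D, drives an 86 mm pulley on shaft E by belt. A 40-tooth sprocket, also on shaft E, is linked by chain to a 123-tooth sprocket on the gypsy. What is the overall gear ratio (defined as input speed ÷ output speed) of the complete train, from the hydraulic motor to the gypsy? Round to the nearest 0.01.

4.70

Each stage contributes driven/driver: belt 186/388 = 0.47938, gear mesh 97/47 = 2.0638, chain 92/22 = 4.1818, belt 86/233 = 0.3691, chain 123/40 = 3.075.
Overall: 0.47938 × 2.0638 × 4.1818 × 0.3691 × 3.075 = 4.6958.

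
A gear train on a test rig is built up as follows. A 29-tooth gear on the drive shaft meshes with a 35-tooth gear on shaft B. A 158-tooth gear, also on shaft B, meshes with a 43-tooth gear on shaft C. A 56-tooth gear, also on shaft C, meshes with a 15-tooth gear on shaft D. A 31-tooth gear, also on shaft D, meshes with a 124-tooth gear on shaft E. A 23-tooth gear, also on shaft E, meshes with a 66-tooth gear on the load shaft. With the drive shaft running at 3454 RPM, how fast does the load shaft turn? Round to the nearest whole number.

3420 RPM

gear mesh 35/29 = 1.2069 → 3454/1.2069 = 2861.9 RPM
gear mesh 43/158 = 0.27215 → 2861.9/0.27215 = 10516 RPM
gear mesh 15/56 = 0.26786 → 10516/0.26786 = 39259 RPM
gear mesh 124/31 = 4 → 39259/4 = 9814.7 RPM
gear mesh 66/23 = 2.8696 → 9814.7/2.8696 = 3420.3 RPM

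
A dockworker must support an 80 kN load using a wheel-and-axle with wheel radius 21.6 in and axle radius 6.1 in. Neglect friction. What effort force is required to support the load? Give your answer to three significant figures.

22.6 kN

Wheel-and-axle MA = R/r = 21.6/6.1 = 3.541.
Effort = load / MA = 80 / 3.541 = 22.593 kN.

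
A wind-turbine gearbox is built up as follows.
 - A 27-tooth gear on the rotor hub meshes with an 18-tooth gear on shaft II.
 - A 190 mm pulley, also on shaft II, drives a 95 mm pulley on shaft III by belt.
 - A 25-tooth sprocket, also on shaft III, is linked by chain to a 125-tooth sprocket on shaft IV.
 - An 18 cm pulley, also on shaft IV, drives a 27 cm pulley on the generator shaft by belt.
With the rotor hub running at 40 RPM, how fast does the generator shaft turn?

16 RPM

gear mesh 18/27 = 0.66667 → 40/0.66667 = 60 RPM
belt 95/190 = 0.5 → 60/0.5 = 120 RPM
chain 125/25 = 5 → 120/5 = 24 RPM
belt 27/18 = 1.5 → 24/1.5 = 16 RPM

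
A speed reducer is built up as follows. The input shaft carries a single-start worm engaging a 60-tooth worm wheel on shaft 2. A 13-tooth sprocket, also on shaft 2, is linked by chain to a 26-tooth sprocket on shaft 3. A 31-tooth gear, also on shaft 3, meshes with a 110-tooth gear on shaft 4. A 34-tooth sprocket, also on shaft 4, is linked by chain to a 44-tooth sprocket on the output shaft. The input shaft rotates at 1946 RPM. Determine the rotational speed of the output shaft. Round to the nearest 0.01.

worm 60/1 = 60 → 1946/60 = 32.433 RPM
chain 26/13 = 2 → 32.433/2 = 16.217 RPM
gear mesh 110/31 = 3.5484 → 16.217/3.5484 = 4.5702 RPM
chain 44/34 = 1.2941 → 4.5702/1.2941 = 3.5315 RPM

3.53 RPM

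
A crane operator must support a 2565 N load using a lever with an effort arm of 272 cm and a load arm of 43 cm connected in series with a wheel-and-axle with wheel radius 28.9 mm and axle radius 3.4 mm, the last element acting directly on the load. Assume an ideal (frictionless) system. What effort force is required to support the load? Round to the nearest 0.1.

Lever MA = effort arm / load arm = 272/43 = 6.3256.
Wheel-and-axle MA = R/r = 28.9/3.4 = 8.5.
Combined ideal MA = 6.3256 × 8.5 = 53.767.
Effort = load / MA = 2565 / 53.767 = 47.705 N.

47.7 N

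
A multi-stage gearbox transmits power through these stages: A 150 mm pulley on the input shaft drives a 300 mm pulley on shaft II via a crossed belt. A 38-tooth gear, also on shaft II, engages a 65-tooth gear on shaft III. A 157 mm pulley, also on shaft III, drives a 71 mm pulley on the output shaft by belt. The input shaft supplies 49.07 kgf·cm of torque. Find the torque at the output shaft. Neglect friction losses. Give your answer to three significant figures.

75.9 kgf·cm

After the belt (300/150): 49.07 × 2 = 98.14 kgf·cm
After the gear mesh (65/38): 98.14 × 1.7105 = 167.87 kgf·cm
After the belt (71/157): 167.87 × 0.45223 = 75.916 kgf·cm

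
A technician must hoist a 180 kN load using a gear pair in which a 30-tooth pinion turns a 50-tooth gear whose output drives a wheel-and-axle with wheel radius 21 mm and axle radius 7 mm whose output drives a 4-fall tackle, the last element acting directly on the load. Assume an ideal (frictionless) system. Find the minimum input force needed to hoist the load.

Gear pair MA = 50/30 = 1.6667.
Wheel-and-axle MA = R/r = 21/7 = 3.
Block-and-tackle MA = number of supporting rope parts = 4.
Combined ideal MA = 1.6667 × 3 × 4 = 20.
Effort = load / MA = 180 / 20 = 9 kN.

9 kN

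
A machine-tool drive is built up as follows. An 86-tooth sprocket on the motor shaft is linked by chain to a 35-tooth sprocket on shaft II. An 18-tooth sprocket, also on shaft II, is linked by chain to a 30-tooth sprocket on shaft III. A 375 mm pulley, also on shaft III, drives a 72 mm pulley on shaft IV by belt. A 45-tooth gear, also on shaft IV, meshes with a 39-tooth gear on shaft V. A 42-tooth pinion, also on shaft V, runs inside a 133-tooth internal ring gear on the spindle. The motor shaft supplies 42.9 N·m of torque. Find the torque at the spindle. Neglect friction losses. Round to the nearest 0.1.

15.3 N·m

chain 35/86 = 0.40698 → τ = 42.9·0.40698 = 17.459 N·m
chain 30/18 = 1.6667 → τ = 17.459·1.6667 = 29.099 N·m
belt 72/375 = 0.192 → τ = 29.099·0.192 = 5.587 N·m
gear mesh 39/45 = 0.86667 → τ = 5.587·0.86667 = 4.842 N·m
internal gear 133/42 = 3.1667 → τ = 4.842·3.1667 = 15.333 N·m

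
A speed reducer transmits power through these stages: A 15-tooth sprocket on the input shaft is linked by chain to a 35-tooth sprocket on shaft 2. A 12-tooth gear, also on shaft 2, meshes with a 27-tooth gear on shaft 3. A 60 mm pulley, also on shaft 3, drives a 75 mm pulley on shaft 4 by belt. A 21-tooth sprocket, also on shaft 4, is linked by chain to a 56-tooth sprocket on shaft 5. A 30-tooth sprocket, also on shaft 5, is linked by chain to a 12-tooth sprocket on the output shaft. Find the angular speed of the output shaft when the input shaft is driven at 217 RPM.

31 RPM

Chain: ratio = 35/15 = 2.3333, so shaft 2 turns at 217 / 2.3333 = 93 RPM.
Gear mesh: ratio = 27/12 = 2.25, so shaft 3 turns at 93 / 2.25 = 41.333 RPM.
Belt: ratio = 75/60 = 1.25, so shaft 4 turns at 41.333 / 1.25 = 33.067 RPM.
Chain: ratio = 56/21 = 2.6667, so shaft 5 turns at 33.067 / 2.6667 = 12.4 RPM.
Chain: ratio = 12/30 = 0.4, so the output shaft turns at 12.4 / 0.4 = 31 RPM.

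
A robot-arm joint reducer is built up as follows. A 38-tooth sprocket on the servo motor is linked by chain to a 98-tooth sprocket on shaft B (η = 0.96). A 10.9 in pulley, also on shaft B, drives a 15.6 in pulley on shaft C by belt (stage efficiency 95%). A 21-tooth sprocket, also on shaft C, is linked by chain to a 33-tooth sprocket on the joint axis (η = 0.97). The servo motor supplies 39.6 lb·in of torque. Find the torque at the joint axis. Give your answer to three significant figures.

Chain: ratio = 98/38 = 2.5789; torque at shaft B = 39.6 × 2.5789 × 0.96 = 98.041 lb·in.
Belt: ratio = 15.6/10.9 = 1.4312; torque at shaft C = 98.041 × 1.4312 × 0.95 = 133.3 lb·in.
Chain: ratio = 33/21 = 1.5714; torque at the joint axis = 133.3 × 1.5714 × 0.97 = 203.19 lb·in.

203 lb·in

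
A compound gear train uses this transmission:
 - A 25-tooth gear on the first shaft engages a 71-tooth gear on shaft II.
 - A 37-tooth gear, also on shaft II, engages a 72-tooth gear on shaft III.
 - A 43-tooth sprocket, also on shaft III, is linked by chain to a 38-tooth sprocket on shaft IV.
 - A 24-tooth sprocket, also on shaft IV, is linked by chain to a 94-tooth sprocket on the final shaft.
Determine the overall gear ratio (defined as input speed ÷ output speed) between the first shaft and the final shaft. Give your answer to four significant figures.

19.13

Each stage contributes driven/driver: gear mesh 71/25 = 2.84, gear mesh 72/37 = 1.9459, chain 38/43 = 0.88372, chain 94/24 = 3.9167.
Overall: 2.84 × 1.9459 × 0.88372 × 3.9167 = 19.128.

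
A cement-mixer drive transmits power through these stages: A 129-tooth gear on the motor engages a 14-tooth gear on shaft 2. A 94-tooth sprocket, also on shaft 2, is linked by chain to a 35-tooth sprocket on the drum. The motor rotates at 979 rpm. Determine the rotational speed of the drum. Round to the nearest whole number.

the motor → shaft 2 (gear mesh, 14/129): 979 ÷ 0.10853 = 9020.8 rpm
shaft 2 → the drum (chain, 35/94): 9020.8 ÷ 0.37234 = 24227 rpm

24227 rpm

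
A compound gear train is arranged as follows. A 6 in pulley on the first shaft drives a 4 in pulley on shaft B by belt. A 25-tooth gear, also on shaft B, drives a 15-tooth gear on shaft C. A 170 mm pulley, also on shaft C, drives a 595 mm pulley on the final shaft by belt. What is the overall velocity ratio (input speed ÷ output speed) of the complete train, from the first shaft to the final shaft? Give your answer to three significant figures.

Each stage contributes driven/driver: belt 4/6 = 0.66667, gear mesh 15/25 = 0.6, belt 595/170 = 3.5.
Overall: 0.66667 × 0.6 × 3.5 = 1.4.

1.40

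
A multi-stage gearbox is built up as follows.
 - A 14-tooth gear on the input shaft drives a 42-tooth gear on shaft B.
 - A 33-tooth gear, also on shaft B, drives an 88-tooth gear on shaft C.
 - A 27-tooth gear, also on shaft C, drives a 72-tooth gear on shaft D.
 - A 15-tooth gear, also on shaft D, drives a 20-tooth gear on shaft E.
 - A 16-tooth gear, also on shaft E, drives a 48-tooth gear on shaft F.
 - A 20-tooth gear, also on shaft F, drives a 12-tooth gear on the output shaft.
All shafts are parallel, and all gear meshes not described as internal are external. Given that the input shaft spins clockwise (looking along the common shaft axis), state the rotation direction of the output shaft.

clockwise

the input shaft → shaft B: external mesh, 1 reversal → CCW.
shaft B → shaft C: external mesh, 1 reversal → CW.
shaft C → shaft D: external mesh, 1 reversal → CCW.
shaft D → shaft E: external mesh, 1 reversal → CW.
shaft E → shaft F: external mesh, 1 reversal → CCW.
shaft F → the output shaft: external mesh, 1 reversal → CW.
6 reversals in total — an even number — so the output shaft turns the same way as the input shaft.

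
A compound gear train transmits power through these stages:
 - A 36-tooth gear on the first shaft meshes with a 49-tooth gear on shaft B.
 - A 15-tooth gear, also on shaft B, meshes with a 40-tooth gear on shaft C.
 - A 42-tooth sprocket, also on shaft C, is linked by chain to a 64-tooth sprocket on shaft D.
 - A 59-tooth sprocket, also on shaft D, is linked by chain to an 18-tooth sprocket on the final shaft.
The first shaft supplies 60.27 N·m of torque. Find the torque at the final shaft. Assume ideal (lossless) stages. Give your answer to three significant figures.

After the gear mesh (49/36): 60.27 × 1.3611 = 82.034 N·m
After the gear mesh (40/15): 82.034 × 2.6667 = 218.76 N·m
After the chain (64/42): 218.76 × 1.5238 = 333.35 N·m
After the chain (18/59): 333.35 × 0.30508 = 101.7 N·m

102 N·m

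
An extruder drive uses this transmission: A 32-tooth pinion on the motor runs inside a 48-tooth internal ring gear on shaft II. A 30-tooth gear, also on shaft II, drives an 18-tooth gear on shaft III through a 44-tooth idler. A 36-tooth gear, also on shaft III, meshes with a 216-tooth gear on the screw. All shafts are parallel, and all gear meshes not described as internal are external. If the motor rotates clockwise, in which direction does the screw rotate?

anticlockwise

the motor → shaft II: internal mesh, same direction → CW.
shaft II → shaft III: driver → idler → driven is 2 external meshes, 2 reversals → CW.
shaft III → the screw: external mesh, 1 reversal → CCW.
3 reversals in total — an odd number — so the screw turns opposite to the motor.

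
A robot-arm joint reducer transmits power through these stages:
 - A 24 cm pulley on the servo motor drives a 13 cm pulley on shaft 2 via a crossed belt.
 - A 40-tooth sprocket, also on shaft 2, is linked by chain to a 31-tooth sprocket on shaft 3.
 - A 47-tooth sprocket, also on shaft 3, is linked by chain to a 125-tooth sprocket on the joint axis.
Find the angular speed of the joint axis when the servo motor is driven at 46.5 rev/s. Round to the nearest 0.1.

41.6 rev/s

belt 13/24 = 0.54167 → 46.5/0.54167 = 85.846 rev/s
chain 31/40 = 0.775 → 85.846/0.775 = 110.77 rev/s
chain 125/47 = 2.6596 → 110.77/2.6596 = 41.649 rev/s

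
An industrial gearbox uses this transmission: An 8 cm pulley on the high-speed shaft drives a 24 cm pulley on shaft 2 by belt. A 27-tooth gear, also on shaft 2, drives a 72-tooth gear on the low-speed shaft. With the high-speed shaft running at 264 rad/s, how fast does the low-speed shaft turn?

33 rad/s

Belt: ratio = 24/8 = 3, so shaft 2 turns at 264 / 3 = 88 rad/s.
Gear mesh: ratio = 72/27 = 2.6667, so the low-speed shaft turns at 88 / 2.6667 = 33 rad/s.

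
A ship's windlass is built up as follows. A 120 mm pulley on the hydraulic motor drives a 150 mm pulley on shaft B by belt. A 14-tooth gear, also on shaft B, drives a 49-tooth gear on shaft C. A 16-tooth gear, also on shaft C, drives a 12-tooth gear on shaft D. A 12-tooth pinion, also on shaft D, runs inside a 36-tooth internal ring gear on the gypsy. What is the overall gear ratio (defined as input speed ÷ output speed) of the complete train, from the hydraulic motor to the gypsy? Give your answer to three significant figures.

Each stage contributes driven/driver: belt 150/120 = 1.25, gear mesh 49/14 = 3.5, gear mesh 12/16 = 0.75, internal gear 36/12 = 3.
Overall: 1.25 × 3.5 × 0.75 × 3 = 9.8438.

9.84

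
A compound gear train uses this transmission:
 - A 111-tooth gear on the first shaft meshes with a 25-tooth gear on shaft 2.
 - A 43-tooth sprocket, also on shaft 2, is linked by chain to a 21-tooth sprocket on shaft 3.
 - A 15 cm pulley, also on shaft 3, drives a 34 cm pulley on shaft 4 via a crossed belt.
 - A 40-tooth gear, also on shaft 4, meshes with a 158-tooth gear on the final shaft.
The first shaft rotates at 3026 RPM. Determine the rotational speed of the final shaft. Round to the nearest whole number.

Gear mesh: ratio = 25/111 = 0.22523, so shaft 2 turns at 3026 / 0.22523 = 13435 RPM.
Chain: ratio = 21/43 = 0.48837, so shaft 3 turns at 13435 / 0.48837 = 27511 RPM.
Belt: ratio = 34/15 = 2.2667, so shaft 4 turns at 27511 / 2.2667 = 12137 RPM.
Gear mesh: ratio = 158/40 = 3.95, so the final shaft turns at 12137 / 3.95 = 3072.7 RPM.

3073 RPM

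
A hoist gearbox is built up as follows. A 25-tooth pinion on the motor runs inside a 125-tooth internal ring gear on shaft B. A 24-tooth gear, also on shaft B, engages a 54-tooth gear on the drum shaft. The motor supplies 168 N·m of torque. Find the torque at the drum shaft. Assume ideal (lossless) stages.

1890 N·m

After the internal gear (125/25): 168 × 5 = 840 N·m
After the gear mesh (54/24): 840 × 2.25 = 1890 N·m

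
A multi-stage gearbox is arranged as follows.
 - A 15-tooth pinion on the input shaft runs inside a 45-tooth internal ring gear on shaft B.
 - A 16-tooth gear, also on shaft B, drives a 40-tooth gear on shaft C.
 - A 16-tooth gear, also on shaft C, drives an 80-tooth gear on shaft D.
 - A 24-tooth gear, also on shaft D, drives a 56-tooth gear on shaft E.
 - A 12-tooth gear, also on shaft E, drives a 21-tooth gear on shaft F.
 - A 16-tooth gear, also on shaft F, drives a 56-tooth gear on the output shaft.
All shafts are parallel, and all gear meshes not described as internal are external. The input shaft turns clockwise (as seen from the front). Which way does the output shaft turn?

counterclockwise

the input shaft → shaft B: internal mesh, same direction → CW.
shaft B → shaft C: external mesh, 1 reversal → CCW.
shaft C → shaft D: external mesh, 1 reversal → CW.
shaft D → shaft E: external mesh, 1 reversal → CCW.
shaft E → shaft F: external mesh, 1 reversal → CW.
shaft F → the output shaft: external mesh, 1 reversal → CCW.
5 reversals in total — an odd number — so the output shaft turns opposite to the input shaft.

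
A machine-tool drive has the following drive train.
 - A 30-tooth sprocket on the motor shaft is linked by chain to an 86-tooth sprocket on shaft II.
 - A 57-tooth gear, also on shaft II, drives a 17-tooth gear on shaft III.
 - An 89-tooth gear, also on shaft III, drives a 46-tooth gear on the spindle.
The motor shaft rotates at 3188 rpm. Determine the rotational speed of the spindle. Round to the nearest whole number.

chain 86/30 = 2.8667 → 3188/2.8667 = 1112.1 rpm
gear mesh 17/57 = 0.29825 → 1112.1/0.29825 = 3728.8 rpm
gear mesh 46/89 = 0.51685 → 3728.8/0.51685 = 7214.4 rpm

7214 rpm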